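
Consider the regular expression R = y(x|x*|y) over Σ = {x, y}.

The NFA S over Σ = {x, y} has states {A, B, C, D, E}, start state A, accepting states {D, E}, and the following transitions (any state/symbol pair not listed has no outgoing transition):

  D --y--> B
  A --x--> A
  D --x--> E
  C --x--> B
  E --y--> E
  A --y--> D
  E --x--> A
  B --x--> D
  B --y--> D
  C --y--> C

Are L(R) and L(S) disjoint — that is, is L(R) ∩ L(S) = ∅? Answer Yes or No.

No

The string y is accepted by both R and S.
Hence L(R) ∩ L(S) ≠ ∅.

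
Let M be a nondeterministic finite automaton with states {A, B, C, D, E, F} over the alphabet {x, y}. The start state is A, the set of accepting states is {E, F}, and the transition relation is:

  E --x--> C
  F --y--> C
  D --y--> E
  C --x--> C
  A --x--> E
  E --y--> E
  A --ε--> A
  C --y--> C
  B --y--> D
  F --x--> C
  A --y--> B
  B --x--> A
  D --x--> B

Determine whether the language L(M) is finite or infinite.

State A is reachable from the start and can reach an accepting state, and it lies on the cycle A → B → A.
Traversing that cycle any number of times yields accepted strings of unbounded length, so the language is infinite.

infinite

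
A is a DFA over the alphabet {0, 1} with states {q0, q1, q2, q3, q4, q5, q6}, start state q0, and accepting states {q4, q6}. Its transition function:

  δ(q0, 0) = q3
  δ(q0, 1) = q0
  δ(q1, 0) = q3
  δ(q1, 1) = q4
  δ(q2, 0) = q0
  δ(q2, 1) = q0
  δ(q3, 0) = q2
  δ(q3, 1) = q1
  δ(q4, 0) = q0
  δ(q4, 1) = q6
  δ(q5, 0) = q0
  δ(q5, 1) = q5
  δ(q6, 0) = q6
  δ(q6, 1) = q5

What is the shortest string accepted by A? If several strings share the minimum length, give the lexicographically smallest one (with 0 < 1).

A breadth-first search from q0 reaches an accepting state first via the path q0 → q3 → q1 → q4 on input 011.
No string of length < 3 is accepted (BFS exhausts all shorter strings without reaching an accepting state), and 011 is the lexicographically least accepting string of length 3.

011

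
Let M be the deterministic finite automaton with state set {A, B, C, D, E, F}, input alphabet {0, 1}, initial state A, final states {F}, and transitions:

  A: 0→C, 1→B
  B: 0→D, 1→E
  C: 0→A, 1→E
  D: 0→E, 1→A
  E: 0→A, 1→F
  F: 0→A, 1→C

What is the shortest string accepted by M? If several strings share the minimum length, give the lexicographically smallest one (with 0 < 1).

A breadth-first search from A reaches an accepting state first via the path A → C → E → F on input 011.
No string of length < 3 is accepted (BFS exhausts all shorter strings without reaching an accepting state), and 011 is the lexicographically least accepting string of length 3.

011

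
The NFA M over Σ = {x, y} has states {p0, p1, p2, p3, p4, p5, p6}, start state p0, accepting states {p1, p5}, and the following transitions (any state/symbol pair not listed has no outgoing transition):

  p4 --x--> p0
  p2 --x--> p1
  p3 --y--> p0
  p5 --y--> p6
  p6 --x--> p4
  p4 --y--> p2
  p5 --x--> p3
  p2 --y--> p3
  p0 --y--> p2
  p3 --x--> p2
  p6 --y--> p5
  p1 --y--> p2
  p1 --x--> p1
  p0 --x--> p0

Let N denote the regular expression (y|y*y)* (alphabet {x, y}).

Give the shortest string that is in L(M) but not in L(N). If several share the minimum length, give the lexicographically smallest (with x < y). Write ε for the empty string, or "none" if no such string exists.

The string yx is accepted by M but not by N.
No shorter string lies in the difference, and yx is the lexicographically first length-2 string in L(M) \ L(N).

yx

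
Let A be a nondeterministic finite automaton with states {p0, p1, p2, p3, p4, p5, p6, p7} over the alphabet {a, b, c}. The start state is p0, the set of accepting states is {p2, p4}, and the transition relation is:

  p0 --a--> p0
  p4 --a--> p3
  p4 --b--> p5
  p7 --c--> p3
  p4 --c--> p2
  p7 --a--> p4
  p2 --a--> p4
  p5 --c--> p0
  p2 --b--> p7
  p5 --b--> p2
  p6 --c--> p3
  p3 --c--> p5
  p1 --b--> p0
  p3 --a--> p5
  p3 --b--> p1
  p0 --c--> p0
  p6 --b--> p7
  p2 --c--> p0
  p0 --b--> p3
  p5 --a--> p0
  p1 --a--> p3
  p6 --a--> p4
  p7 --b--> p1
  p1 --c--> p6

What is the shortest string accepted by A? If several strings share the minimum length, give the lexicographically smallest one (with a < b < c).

bab

A breadth-first search from p0 reaches an accepting state first via the path p0 → p3 → p5 → p2 on input bab.
No string of length < 3 is accepted (BFS exhausts all shorter strings without reaching an accepting state), and bab is the lexicographically least accepting string of length 3.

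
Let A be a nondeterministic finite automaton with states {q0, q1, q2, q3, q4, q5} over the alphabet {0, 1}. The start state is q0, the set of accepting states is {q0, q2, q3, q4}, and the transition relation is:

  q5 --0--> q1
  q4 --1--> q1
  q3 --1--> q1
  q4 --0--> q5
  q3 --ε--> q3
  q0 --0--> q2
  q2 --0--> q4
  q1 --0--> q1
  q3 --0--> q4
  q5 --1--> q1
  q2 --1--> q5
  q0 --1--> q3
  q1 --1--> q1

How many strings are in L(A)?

The useful subgraph on states {q0, q2, q3, q4} is acyclic, so L(A) is finite; the longest accepting path visits 3 useful states, giving maximum string length 2.
Counting accepting paths from q0 by length: 1 of length 0, 2 of length 1, 2 of length 2. Total 5.

5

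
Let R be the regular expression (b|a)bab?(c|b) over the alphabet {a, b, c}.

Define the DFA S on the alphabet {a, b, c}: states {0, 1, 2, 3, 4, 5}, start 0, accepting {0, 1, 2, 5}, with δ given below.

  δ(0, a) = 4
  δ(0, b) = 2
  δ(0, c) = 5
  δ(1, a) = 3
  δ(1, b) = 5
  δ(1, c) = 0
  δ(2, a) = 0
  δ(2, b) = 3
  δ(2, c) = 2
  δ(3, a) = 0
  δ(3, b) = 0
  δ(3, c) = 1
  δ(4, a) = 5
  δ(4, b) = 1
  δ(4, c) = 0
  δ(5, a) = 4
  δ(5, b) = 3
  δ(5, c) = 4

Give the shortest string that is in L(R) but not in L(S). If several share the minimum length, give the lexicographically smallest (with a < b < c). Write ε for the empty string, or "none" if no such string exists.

bbabb

The string bbabb is accepted by R but not by S.
No shorter string lies in the difference, and bbabb is the lexicographically first length-5 string in L(R) \ L(S).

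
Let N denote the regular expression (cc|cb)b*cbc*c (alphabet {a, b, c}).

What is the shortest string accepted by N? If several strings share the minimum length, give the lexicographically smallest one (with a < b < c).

By inspection of the expression, no string of length less than 5 matches, and cbcbc is the lexicographically first match of length 5.

cbcbc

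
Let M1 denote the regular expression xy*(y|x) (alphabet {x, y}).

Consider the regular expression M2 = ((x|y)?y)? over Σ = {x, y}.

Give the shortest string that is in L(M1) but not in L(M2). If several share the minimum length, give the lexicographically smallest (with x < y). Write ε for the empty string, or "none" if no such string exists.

xx

The string xx is accepted by M1 but not by M2.
No shorter string lies in the difference, and xx is the lexicographically first length-2 string in L(M1) \ L(M2).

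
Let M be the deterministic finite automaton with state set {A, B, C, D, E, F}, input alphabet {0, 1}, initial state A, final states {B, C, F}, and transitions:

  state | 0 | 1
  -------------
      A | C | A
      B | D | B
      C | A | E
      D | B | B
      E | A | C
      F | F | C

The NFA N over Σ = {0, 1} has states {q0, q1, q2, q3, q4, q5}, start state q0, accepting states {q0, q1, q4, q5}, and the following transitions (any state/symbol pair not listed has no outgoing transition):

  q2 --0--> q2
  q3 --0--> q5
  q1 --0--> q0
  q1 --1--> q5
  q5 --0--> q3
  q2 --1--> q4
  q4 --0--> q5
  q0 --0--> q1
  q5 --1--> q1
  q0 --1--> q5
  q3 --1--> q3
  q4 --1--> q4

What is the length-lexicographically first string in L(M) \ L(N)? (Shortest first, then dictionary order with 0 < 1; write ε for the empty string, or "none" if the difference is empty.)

The string 10 is accepted by M but not by N.
No shorter string lies in the difference, and 10 is the lexicographically first length-2 string in L(M) \ L(N).

10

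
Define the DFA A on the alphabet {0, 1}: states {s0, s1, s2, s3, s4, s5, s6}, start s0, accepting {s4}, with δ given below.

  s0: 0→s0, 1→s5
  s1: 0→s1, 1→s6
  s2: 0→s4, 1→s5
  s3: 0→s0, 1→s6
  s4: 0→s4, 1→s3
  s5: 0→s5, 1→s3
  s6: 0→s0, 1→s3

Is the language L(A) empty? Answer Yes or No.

Yes

The states reachable from the start state are {s0, s3, s5, s6}.
None of the accepting states {s4} is reachable, so no string is accepted and L(A) = ∅.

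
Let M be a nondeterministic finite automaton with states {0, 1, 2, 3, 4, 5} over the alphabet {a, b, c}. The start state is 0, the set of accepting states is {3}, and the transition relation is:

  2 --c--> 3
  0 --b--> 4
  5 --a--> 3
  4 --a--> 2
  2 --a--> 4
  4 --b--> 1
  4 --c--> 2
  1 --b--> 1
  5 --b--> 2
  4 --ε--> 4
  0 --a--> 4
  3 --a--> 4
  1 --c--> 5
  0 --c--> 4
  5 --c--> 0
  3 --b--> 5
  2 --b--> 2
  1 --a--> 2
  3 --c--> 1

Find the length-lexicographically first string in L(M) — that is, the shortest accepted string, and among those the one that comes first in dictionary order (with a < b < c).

A breadth-first search from 0 reaches an accepting state first via the path 0 → 4 → 2 → 3 on input aac.
No string of length < 3 is accepted (BFS exhausts all shorter strings without reaching an accepting state), and aac is the lexicographically least accepting string of length 3.

aac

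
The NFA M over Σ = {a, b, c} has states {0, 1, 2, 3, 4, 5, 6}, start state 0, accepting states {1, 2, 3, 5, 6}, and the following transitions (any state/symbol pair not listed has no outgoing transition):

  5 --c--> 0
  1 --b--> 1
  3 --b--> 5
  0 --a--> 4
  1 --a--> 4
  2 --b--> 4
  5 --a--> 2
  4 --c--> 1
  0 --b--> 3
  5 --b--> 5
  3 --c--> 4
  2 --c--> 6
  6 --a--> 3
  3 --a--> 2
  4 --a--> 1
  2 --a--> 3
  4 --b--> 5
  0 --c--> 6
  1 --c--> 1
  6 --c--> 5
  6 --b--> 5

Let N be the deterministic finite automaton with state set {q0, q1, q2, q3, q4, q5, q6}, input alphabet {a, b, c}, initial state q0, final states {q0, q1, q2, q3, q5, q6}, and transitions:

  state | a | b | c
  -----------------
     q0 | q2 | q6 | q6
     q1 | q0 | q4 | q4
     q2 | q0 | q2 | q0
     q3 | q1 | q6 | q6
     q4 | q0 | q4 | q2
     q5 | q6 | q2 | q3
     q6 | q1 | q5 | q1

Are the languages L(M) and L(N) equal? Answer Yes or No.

The string bac is accepted by M but rejected by N.
So L(M) ≠ L(N).

No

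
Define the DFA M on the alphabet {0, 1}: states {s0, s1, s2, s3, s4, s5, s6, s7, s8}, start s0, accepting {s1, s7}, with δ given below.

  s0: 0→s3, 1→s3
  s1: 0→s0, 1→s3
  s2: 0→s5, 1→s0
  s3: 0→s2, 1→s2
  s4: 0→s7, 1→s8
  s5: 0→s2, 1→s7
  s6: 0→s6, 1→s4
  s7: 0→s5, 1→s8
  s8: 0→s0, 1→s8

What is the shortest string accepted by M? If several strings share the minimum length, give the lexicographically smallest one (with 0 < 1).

A breadth-first search from s0 reaches an accepting state first via the path s0 → s3 → s2 → s5 → s7 on input 0001.
No string of length < 4 is accepted (BFS exhausts all shorter strings without reaching an accepting state), and 0001 is the lexicographically least accepting string of length 4.

0001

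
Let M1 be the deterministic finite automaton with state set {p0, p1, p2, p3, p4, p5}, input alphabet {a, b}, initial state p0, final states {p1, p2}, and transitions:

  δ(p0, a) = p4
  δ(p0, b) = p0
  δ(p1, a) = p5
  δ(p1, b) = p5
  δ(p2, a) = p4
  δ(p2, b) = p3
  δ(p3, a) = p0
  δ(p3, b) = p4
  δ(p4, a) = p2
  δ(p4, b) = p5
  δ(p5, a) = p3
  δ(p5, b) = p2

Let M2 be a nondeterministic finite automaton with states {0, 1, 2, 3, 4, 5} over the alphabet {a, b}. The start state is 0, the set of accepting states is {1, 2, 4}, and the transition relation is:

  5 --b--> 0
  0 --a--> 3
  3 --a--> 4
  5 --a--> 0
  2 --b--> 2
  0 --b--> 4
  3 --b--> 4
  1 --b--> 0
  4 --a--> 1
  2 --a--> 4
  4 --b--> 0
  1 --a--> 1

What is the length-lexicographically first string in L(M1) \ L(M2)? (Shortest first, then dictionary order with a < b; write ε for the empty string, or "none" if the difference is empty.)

abb

The string abb is accepted by M1 but not by M2.
No shorter string lies in the difference, and abb is the lexicographically first length-3 string in L(M1) \ L(M2).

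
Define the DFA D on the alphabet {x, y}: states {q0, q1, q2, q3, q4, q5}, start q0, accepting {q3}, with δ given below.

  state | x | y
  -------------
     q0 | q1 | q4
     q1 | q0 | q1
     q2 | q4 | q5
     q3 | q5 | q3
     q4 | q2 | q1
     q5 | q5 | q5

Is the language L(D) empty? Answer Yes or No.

The states reachable from the start state are {q0, q1, q2, q4, q5}.
None of the accepting states {q3} is reachable, so no string is accepted and L(D) = ∅.

Yes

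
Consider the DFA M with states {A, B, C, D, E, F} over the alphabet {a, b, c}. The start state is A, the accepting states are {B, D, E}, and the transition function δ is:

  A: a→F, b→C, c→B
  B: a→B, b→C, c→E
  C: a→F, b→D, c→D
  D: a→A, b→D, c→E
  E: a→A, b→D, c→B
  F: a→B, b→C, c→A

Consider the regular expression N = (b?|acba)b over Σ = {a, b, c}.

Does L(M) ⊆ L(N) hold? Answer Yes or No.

The string c is in L(M) but not in L(N).
So L(M) ⊄ L(N).

No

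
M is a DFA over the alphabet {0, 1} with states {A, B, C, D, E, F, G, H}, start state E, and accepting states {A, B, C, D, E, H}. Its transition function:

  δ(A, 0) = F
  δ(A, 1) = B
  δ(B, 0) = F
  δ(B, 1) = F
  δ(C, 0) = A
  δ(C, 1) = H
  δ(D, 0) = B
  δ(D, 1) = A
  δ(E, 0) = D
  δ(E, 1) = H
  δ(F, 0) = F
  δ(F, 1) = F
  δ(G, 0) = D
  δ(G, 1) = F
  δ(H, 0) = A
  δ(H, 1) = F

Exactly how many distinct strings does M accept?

8

The useful subgraph on states {A, B, D, E, H} is acyclic, so L(M) is finite; the longest accepting path visits 4 useful states, giving maximum string length 3.
Counting accepting paths from E by length: 1 of length 0, 2 of length 1, 3 of length 2, 2 of length 3. Total 8.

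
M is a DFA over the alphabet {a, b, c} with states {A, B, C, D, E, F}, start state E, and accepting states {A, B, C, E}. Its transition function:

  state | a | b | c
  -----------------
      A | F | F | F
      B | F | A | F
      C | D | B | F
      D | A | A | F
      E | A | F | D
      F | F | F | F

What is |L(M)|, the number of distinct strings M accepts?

The useful subgraph on states {A, D, E} is acyclic, so L(M) is finite; the longest accepting path visits 3 useful states, giving maximum string length 2.
Counting accepting paths from E by length: 1 of length 0, 1 of length 1, 2 of length 2. Total 4.

4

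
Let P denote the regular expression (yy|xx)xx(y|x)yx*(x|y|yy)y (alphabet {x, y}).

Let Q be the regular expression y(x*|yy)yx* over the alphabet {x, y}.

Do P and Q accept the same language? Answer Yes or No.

No

The string xxxxxyxy is accepted by P but rejected by Q.
So L(P) ≠ L(Q).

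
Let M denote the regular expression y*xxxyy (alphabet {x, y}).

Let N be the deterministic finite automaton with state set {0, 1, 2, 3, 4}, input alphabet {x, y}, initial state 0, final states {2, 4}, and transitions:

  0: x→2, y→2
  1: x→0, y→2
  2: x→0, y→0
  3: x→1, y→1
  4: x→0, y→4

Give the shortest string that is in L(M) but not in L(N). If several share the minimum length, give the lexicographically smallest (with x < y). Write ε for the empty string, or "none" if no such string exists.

yxxxyy

The string yxxxyy is accepted by M but not by N.
No shorter string lies in the difference, and yxxxyy is the lexicographically first length-6 string in L(M) \ L(N).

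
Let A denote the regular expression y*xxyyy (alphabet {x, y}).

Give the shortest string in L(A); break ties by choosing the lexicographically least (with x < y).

xxyyy

By inspection of the expression, no string of length less than 5 matches, and xxyyy is the lexicographically first match of length 5.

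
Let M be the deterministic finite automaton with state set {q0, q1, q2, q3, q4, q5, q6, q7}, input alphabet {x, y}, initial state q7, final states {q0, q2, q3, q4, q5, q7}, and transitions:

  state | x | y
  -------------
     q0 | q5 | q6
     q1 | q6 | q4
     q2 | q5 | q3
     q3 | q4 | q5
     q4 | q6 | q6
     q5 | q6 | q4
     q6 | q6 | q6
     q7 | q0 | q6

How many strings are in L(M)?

4

The useful subgraph on states {q0, q4, q5, q7} is acyclic, so L(M) is finite; the longest accepting path visits 4 useful states, giving maximum string length 3.
Counting accepting paths from q7 by length: 1 of length 0, 1 of length 1, 1 of length 2, 1 of length 3. Total 4.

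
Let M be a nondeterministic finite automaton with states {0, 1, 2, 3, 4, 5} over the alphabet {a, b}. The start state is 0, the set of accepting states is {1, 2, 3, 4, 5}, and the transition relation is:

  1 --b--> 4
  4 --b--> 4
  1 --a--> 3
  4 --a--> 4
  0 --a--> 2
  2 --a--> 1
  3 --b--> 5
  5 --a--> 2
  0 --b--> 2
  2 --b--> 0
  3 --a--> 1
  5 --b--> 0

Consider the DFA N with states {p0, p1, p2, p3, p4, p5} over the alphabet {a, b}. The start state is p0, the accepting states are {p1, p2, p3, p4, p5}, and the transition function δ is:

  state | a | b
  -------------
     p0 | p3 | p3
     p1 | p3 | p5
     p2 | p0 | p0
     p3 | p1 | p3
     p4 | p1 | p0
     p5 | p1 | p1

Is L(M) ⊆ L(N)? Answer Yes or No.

Exploring the product automaton M × N from the start pair (0, p0), following both machines on each input symbol, reaches 16 state pairs: (0, p0), (2, p3), (1, p1), (0, p3), (3, p3), (4, p5), (2, p1), (5, p3), (4, p1), (1, p3), (0, p5), (4, p3), (3, p1), (5, p5), (0, p1), (2, p5).
M accepts in {1, 2, 3, 4, 5} and N accepts in {p1, p2, p3, p4, p5}. The reachable pairs whose M-component is accepting are (2, p3), (1, p1), (3, p3), (4, p5), (2, p1), (5, p3), (4, p1), (1, p3), (4, p3), (3, p1), (5, p5), (2, p5); in each of them the N-component is accepting too, so the product for L(M) \ L(N) (M-component accepting, N-component rejecting) has no reachable accepting pair and the difference is empty.
Hence every string in L(M) is also in L(N).

Yes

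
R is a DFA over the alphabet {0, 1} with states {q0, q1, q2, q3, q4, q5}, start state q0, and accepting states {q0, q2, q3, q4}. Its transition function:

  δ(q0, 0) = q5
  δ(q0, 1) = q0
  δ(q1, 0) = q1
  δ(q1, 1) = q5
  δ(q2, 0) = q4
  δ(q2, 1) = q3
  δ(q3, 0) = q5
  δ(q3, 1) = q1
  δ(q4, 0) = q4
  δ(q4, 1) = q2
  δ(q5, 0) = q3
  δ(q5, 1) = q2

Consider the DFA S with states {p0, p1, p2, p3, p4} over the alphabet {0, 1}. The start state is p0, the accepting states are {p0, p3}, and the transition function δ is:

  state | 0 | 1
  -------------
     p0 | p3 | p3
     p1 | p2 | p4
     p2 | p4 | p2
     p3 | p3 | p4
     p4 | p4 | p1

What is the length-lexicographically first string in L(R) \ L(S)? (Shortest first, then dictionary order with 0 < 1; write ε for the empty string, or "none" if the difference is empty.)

01

The string 01 is accepted by R but not by S.
No shorter string lies in the difference, and 01 is the lexicographically first length-2 string in L(R) \ L(S).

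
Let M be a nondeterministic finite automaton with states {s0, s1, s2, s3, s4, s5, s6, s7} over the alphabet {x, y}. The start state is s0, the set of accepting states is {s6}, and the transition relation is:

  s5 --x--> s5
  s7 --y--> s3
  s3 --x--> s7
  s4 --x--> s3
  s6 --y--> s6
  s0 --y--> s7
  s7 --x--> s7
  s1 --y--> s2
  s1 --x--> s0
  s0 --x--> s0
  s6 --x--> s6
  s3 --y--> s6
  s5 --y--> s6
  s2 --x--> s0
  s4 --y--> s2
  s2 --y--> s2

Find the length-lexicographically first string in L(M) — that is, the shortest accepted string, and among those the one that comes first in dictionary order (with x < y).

yyy

A breadth-first search from s0 reaches an accepting state first via the path s0 → s7 → s3 → s6 on input yyy.
No string of length < 3 is accepted (BFS exhausts all shorter strings without reaching an accepting state), and yyy is the lexicographically least accepting string of length 3.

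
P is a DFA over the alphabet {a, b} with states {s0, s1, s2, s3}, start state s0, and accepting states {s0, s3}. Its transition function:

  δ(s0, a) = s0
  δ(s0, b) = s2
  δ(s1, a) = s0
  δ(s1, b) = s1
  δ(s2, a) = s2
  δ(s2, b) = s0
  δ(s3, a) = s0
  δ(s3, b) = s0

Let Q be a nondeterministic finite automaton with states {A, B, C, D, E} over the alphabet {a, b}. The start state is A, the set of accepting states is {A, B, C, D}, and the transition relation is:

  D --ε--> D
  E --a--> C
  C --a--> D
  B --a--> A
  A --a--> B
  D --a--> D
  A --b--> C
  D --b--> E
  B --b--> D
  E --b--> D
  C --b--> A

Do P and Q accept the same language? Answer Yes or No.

The string abb is accepted by P but rejected by Q.
So L(P) ≠ L(Q).

No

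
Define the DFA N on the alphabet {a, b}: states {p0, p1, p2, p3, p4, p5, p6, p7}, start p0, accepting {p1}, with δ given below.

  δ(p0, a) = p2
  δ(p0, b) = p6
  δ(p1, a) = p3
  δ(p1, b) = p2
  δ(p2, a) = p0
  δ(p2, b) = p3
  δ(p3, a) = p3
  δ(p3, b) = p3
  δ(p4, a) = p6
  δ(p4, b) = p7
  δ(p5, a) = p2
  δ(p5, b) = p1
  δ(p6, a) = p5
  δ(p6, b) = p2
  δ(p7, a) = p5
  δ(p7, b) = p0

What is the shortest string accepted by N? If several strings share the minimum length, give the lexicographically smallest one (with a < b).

A breadth-first search from p0 reaches an accepting state first via the path p0 → p6 → p5 → p1 on input bab.
No string of length < 3 is accepted (BFS exhausts all shorter strings without reaching an accepting state), and bab is the lexicographically least accepting string of length 3.

bab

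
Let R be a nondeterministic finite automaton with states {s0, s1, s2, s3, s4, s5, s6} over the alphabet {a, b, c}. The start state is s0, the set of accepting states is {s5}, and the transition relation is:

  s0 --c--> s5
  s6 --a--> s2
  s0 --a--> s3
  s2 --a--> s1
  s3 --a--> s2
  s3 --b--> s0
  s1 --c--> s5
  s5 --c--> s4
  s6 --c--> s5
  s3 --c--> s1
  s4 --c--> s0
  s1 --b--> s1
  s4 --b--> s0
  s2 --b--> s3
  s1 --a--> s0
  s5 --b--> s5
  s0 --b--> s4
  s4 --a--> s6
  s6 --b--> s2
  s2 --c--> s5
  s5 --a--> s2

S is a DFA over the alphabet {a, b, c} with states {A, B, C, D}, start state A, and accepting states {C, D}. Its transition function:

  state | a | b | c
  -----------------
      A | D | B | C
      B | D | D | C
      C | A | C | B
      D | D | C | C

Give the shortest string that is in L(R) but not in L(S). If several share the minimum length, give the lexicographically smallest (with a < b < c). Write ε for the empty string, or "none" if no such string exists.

abc

The string abc is accepted by R but not by S.
No shorter string lies in the difference, and abc is the lexicographically first length-3 string in L(R) \ L(S).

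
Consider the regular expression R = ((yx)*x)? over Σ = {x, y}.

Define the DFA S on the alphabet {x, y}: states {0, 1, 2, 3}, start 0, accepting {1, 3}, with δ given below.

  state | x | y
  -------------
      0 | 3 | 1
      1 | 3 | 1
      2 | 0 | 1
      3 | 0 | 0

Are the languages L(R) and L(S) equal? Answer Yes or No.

The empty string ε is accepted by R but rejected by S.
So L(R) ≠ L(S).

No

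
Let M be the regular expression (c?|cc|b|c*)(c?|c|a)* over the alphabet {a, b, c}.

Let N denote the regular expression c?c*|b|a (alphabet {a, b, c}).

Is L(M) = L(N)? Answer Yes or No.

No

The string aa is accepted by M but rejected by N.
So L(M) ≠ L(N).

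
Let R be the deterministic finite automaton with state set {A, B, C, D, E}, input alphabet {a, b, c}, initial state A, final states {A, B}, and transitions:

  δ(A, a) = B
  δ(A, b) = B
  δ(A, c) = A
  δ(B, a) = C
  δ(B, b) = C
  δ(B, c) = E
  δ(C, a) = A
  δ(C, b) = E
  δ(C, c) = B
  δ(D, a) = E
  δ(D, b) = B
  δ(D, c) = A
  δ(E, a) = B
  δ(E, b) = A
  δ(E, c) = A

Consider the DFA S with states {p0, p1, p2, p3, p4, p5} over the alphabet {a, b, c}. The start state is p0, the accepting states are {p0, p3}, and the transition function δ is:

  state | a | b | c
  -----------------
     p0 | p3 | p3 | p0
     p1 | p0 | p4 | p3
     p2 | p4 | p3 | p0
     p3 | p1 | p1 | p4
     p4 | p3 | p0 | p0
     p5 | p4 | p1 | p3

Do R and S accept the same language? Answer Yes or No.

Yes

Exploring the product automaton R × S from the start pair (A, p0), following both machines on each input symbol, reaches 4 state pairs: (A, p0), (B, p3), (C, p1), (E, p4).
R accepts in {A, B} and S accepts in {p0, p3}. In every reachable pair the two components are either both accepting — (A, p0), (B, p3) — or both non-accepting, so no string is accepted by exactly one of the machines: L(R) \ L(S) and L(S) \ L(R) are both empty.
Hence every string is accepted by R iff it is accepted by S, and the two languages coincide.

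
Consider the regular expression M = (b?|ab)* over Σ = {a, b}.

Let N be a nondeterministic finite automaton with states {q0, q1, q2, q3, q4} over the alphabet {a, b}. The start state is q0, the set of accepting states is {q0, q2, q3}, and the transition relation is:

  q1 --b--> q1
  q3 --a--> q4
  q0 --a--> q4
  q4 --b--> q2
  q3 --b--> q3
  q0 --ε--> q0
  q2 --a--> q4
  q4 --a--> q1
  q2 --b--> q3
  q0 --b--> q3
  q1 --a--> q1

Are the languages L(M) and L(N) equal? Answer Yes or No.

Converting the expression M to a DFA (subset construction, then merging equivalent states) gives the minimal DFA with states {m0, m1, m2}, start state m0, accepting states {m0} and transitions m0: a→m1, b→m0; m1: a→m2, b→m0; m2: a→m2, b→m2.
Exploring the product automaton M × N from the start pair (m0, q0), following both machines on each input symbol, reaches 5 state pairs: (m0, q0), (m1, q4), (m0, q3), (m2, q1), (m0, q2).
M accepts in {m0} and N accepts in {q0, q2, q3}. In every reachable pair the two components are either both accepting — (m0, q0), (m0, q3), (m0, q2) — or both non-accepting, so no string is accepted by exactly one of the machines: L(M) \ L(N) and L(N) \ L(M) are both empty.
Hence every string is accepted by M iff it is accepted by N, and the two languages coincide.

Yes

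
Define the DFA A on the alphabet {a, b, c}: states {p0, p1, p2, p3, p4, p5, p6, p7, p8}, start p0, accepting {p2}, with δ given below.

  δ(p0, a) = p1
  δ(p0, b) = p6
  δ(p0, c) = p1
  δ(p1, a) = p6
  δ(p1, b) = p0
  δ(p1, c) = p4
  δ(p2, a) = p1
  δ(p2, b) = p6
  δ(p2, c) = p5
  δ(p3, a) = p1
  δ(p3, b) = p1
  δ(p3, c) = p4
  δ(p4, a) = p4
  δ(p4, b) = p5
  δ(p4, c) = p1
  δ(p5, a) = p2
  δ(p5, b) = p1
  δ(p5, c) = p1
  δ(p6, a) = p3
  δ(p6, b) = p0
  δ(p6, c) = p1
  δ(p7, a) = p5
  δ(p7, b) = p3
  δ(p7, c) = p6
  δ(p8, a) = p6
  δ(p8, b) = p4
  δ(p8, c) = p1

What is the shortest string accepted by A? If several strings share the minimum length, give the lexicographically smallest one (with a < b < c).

acba

A breadth-first search from p0 reaches an accepting state first via the path p0 → p1 → p4 → p5 → p2 on input acba.
No string of length < 4 is accepted (BFS exhausts all shorter strings without reaching an accepting state), and acba is the lexicographically least accepting string of length 4.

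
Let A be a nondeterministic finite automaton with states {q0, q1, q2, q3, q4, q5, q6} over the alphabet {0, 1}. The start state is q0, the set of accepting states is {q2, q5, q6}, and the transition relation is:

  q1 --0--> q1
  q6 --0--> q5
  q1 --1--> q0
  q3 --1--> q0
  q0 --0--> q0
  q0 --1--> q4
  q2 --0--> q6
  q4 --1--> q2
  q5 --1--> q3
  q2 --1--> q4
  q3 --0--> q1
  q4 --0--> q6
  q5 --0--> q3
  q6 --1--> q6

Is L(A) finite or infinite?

infinite

State q0 is reachable from the start and can reach an accepting state, and it lies on the cycle q0 → q0.
Traversing that cycle any number of times yields accepted strings of unbounded length, so the language is infinite.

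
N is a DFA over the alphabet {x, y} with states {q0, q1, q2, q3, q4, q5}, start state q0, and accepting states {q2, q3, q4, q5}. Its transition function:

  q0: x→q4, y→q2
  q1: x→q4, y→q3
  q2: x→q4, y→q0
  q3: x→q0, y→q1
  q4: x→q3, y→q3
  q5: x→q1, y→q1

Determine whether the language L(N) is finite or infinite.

infinite

State q0 is reachable from the start and can reach an accepting state, and it lies on the cycle q0 → q2 → q0.
Traversing that cycle any number of times yields accepted strings of unbounded length, so the language is infinite.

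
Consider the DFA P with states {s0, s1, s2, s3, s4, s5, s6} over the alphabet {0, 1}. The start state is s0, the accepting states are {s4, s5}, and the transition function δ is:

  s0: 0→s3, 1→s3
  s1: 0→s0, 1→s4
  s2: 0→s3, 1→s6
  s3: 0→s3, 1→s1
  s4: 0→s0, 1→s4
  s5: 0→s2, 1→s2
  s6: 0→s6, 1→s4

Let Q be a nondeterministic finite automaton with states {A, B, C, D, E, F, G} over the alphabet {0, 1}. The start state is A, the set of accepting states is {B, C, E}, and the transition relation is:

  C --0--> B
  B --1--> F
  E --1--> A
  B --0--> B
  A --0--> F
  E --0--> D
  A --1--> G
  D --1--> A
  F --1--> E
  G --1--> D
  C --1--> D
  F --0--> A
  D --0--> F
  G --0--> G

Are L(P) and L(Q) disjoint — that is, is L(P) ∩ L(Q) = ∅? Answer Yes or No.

Yes

Exploring the product automaton P × Q from the start pair (s0, A), following both machines on each input symbol, reaches 16 state pairs: (s0, A), (s3, F), (s3, G), (s3, A), (s1, E), (s1, D), (s1, G), (s0, D), (s4, A), (s0, F), (s0, G), (s4, D), (s4, G), (s3, E), (s3, D), (s1, A).
P accepts in {s4, s5} and Q accepts in {B, C, E}; no reachable pair has both components accepting, so no string drives both machines to acceptance simultaneously and L(P) ∩ L(Q) = ∅.
So no string is accepted by both, and the intersection is empty.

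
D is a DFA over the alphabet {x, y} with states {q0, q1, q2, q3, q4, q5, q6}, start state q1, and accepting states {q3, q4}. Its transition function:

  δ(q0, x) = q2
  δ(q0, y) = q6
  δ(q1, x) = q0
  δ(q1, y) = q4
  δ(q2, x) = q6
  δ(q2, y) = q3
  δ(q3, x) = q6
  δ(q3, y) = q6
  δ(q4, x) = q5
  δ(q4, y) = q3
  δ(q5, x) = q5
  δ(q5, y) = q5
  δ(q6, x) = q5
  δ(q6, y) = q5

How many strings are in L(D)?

3

The useful subgraph on states {q0, q1, q2, q3, q4} is acyclic, so L(D) is finite; the longest accepting path visits 4 useful states, giving maximum string length 3.
Counting accepting paths from q1 by length: 1 of length 1, 1 of length 2, 1 of length 3. Total 3.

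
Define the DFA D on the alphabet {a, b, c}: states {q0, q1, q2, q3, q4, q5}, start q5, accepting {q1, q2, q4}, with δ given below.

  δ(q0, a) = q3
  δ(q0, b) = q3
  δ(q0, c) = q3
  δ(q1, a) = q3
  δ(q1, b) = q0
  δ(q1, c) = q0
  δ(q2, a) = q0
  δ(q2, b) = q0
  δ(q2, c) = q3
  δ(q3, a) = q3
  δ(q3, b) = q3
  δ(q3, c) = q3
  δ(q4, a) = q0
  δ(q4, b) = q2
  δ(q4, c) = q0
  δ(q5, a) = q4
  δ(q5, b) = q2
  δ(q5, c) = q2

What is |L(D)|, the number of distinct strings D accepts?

4

The useful subgraph on states {q2, q4, q5} is acyclic, so L(D) is finite; the longest accepting path visits 3 useful states, giving maximum string length 2.
Counting accepting paths from q5 by length: 3 of length 1, 1 of length 2. Total 4.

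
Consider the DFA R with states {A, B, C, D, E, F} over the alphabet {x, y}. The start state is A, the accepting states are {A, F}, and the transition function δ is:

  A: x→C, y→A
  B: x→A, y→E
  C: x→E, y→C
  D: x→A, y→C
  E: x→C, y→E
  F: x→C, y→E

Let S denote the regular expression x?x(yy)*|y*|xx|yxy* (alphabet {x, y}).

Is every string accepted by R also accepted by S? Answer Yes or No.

Converting the expression S to a DFA (subset construction, then merging equivalent states) gives the minimal DFA with states {s0, s1, s2, s3, s4, s5, s6}, start state s0, accepting states {s0, s1, s2, s3, s5} and transitions s0: x→s1, y→s2; s1: x→s3, y→s4; s2: x→s5, y→s5; s3: x→s6, y→s4; s4: x→s6, y→s3; s5: x→s6, y→s5; s6: x→s6, y→s6.
Exploring the product automaton R × S from the start pair (A, s0), following both machines on each input symbol, reaches 11 state pairs: (A, s0), (C, s1), (A, s2), (E, s3), (C, s4), (C, s5), (A, s5), (C, s6), (E, s4), (E, s6), (C, s3).
R accepts in {A, F} and S accepts in {s0, s1, s2, s3, s5}. The reachable pairs whose R-component is accepting are (A, s0), (A, s2), (A, s5); in each of them the S-component is accepting too, so the product for L(R) \ L(S) (R-component accepting, S-component rejecting) has no reachable accepting pair and the difference is empty.
Hence every string in L(R) is also in L(S).

Yes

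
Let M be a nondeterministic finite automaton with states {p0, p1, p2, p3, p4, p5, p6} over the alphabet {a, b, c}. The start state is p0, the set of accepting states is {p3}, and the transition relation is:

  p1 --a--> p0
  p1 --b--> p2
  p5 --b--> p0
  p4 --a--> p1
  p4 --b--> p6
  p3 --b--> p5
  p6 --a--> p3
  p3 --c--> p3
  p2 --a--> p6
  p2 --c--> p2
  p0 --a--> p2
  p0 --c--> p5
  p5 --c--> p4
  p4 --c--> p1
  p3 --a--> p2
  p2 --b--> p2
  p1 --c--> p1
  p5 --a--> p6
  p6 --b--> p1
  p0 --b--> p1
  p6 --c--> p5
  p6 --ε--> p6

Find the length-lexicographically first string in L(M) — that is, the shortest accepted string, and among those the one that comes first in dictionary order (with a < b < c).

A breadth-first search from p0 reaches an accepting state first via the path p0 → p2 → p6 → p3 on input aaa.
No string of length < 3 is accepted (BFS exhausts all shorter strings without reaching an accepting state), and aaa is the lexicographically least accepting string of length 3.

aaa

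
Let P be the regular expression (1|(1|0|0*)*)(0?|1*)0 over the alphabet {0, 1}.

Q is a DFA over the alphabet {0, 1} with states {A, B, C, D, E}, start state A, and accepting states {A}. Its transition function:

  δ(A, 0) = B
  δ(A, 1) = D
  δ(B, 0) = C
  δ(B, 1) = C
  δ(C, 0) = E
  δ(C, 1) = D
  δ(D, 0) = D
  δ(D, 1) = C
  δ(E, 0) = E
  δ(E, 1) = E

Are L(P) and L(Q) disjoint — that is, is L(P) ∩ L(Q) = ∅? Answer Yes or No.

Yes

Converting the expression P to a DFA (subset construction, then merging equivalent states) gives the minimal DFA with states {p0, p1}, start state p0, accepting states {p1} and transitions p0: 0→p1, 1→p0; p1: 0→p1, 1→p0.
Exploring the product automaton P × Q from the start pair (p0, A), following both machines on each input symbol, reaches 8 state pairs: (p0, A), (p1, B), (p0, D), (p1, C), (p0, C), (p1, D), (p1, E), (p0, E).
P accepts in {p1} and Q accepts in {A}; no reachable pair has both components accepting, so no string drives both machines to acceptance simultaneously and L(P) ∩ L(Q) = ∅.
So no string is accepted by both, and the intersection is empty.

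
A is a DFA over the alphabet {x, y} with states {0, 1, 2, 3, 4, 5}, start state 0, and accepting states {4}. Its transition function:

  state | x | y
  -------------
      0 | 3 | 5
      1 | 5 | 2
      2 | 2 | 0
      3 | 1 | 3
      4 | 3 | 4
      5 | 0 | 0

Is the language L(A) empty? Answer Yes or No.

The states reachable from the start state are {0, 1, 2, 3, 5}.
None of the accepting states {4} is reachable, so no string is accepted and L(A) = ∅.

Yes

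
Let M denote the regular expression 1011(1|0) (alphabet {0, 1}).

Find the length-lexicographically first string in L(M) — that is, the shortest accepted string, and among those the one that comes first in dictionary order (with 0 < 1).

By inspection of the expression, no string of length less than 5 matches, and 10110 is the lexicographically first match of length 5.

10110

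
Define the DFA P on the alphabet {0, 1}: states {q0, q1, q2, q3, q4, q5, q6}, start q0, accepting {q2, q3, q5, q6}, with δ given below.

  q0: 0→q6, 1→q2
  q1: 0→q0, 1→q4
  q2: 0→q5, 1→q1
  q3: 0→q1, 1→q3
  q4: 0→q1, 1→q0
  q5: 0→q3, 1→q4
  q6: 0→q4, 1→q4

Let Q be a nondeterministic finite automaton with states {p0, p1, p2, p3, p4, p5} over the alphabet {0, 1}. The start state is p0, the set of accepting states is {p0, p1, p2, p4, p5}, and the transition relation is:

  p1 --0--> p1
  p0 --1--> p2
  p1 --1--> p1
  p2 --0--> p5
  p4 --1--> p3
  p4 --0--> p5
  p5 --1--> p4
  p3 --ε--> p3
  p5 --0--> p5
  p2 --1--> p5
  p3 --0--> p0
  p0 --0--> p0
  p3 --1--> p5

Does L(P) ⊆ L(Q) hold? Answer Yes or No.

No

The string 10011 is in L(P) but not in L(Q).
So L(P) ⊄ L(Q).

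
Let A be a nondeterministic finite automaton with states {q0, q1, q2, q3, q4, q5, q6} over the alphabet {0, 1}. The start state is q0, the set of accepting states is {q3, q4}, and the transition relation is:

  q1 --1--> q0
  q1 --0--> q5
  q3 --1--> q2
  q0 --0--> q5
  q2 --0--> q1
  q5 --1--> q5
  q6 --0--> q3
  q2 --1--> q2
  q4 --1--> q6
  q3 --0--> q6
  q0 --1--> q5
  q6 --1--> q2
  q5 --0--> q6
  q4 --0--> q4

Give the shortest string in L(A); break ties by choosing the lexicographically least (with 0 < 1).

A breadth-first search from q0 reaches an accepting state first via the path q0 → q5 → q6 → q3 on input 000.
No string of length < 3 is accepted (BFS exhausts all shorter strings without reaching an accepting state), and 000 is the lexicographically least accepting string of length 3.

000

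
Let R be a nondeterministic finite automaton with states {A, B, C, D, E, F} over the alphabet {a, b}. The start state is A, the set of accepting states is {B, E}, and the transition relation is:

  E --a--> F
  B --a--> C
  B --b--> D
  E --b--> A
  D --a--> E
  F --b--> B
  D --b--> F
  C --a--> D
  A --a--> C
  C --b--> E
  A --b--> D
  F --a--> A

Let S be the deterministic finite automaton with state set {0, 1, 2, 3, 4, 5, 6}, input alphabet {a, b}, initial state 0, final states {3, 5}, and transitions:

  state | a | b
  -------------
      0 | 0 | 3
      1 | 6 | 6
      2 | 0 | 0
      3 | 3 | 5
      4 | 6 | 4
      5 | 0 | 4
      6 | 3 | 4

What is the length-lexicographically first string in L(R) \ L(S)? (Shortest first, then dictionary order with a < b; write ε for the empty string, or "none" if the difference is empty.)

aaa

The string aaa is accepted by R but not by S.
No shorter string lies in the difference, and aaa is the lexicographically first length-3 string in L(R) \ L(S).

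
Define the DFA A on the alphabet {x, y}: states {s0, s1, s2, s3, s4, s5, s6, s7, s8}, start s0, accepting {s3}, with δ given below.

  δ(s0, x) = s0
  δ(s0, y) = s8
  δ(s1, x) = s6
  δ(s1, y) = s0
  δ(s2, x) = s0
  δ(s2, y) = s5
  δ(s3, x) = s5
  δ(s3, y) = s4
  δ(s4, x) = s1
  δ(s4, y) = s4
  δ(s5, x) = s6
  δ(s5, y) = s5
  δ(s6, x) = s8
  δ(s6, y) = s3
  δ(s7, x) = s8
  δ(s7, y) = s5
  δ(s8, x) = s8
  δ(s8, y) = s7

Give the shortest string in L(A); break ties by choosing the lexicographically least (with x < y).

A breadth-first search from s0 reaches an accepting state first via the path s0 → s8 → s7 → s5 → s6 → s3 on input yyyxy.
No string of length < 5 is accepted (BFS exhausts all shorter strings without reaching an accepting state), and yyyxy is the lexicographically least accepting string of length 5.

yyyxy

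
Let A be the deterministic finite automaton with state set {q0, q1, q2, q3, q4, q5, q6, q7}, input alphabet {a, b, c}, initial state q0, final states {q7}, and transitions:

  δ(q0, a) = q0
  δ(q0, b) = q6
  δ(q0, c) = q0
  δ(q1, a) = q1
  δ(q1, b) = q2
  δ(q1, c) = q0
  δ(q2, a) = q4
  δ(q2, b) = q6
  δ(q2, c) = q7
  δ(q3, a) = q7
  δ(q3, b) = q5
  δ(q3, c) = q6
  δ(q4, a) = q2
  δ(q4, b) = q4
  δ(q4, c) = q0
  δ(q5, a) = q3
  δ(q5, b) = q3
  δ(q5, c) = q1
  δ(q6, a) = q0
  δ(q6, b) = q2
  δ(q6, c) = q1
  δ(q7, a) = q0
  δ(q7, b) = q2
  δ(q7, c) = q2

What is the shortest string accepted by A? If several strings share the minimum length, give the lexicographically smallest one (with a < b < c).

A breadth-first search from q0 reaches an accepting state first via the path q0 → q6 → q2 → q7 on input bbc.
No string of length < 3 is accepted (BFS exhausts all shorter strings without reaching an accepting state), and bbc is the lexicographically least accepting string of length 3.

bbc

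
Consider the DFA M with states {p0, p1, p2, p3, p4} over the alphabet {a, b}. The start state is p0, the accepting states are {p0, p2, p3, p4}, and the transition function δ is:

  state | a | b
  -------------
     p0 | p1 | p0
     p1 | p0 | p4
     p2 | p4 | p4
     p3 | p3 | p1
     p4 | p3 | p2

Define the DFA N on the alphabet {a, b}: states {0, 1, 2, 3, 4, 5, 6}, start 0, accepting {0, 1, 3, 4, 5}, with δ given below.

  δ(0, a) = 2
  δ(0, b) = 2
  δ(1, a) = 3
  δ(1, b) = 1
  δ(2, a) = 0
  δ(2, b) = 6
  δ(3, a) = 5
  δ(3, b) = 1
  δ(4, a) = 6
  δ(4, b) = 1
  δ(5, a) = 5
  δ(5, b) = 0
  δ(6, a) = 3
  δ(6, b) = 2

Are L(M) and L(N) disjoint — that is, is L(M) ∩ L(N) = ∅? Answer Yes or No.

The empty string ε is accepted by both M and N.
Hence L(M) ∩ L(N) ≠ ∅.

No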